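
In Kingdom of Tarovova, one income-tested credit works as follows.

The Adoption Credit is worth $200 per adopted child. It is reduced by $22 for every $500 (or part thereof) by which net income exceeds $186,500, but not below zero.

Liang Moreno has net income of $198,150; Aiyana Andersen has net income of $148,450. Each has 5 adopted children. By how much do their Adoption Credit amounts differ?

$528

Liang ($198,150): Adoption Credit: base = 5 × $200 = $1,000. income exceeds $186,500 by $11,650, which is 24 full-or-partial $500 increments; reduction = 24 × $22 = $528, leaving $472.
Aiyana ($148,450): Adoption Credit: base = 5 × $200 = $1,000. $148,450 is at or below the $186,500 threshold, so the full $1,000 applies.
Difference: |$472 − $1,000| = $528.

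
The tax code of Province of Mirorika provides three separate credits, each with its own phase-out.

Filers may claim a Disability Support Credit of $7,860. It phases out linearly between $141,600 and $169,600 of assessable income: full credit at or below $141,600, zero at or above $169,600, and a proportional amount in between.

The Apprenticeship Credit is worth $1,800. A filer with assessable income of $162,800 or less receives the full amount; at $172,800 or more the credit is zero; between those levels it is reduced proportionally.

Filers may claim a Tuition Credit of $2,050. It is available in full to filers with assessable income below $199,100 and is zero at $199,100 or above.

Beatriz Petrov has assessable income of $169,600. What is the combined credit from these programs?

Disability Support Credit: $169,600 is at or above $169,600, so the credit is $0.
Apprenticeship Credit: $169,600 is $6,800 into a $10,000 phase-out range, leaving 3,200/10,000 of the credit: $1,800 × 3,200/10,000 = $576.
Tuition Credit: $169,600 is below the $199,100 cutoff, so the full $2,050 applies.
Total: $0 + $576 + $2,050 = $2,626.

$2,626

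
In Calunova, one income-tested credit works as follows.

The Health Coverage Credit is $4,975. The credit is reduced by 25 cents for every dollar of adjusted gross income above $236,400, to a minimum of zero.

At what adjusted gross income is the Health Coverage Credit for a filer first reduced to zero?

$256,300

The credit falls by 25% of each dollar above $236,400, so it reaches zero when the excess is $4,975 / 25% = $19,900: income = $236,400 + $19,900 = $256,300.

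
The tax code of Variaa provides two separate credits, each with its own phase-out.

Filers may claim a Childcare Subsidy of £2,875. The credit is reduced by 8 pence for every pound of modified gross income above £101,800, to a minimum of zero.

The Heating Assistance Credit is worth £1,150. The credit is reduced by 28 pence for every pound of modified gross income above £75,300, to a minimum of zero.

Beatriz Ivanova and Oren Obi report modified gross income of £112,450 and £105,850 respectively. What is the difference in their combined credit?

£528

Beatriz (£112,450): Childcare Subsidy: 8% of the £10,650 excess over £101,800 is £852; credit = £2,875 − £852 = £2,023. Heating Assistance Credit: 28% of the £37,150 excess over £75,300 is £10,402 ≥ base, so the credit is £0. total £2,023 + £0 = £2,023
Oren (£105,850): Childcare Subsidy: 8% of the £4,050 excess over £101,800 is £324; credit = £2,875 − £324 = £2,551. Heating Assistance Credit: 28% of the £30,550 excess over £75,300 is £8,554 ≥ base, so the credit is £0. total £2,551 + £0 = £2,551
Difference: |£2,023 − £2,551| = £528.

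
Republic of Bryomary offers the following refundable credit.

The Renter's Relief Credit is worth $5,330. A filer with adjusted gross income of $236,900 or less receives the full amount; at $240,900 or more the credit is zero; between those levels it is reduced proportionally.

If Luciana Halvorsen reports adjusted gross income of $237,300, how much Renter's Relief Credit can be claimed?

Renter's Relief Credit: $237,300 is $400 into a $4,000 phase-out range, leaving 3,600/4,000 of the credit: $5,330 × 3,600/4,000 = $4,797.

$4,797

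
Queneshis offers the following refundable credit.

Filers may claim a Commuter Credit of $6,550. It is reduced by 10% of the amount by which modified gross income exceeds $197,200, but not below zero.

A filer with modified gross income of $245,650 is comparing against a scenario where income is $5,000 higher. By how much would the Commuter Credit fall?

At $245,650 — 10% of the $48,450 excess over $197,200 is $4,845; credit = $6,550 − $4,845 = $1,705.
At $250,650 — 10% of the $53,450 excess over $197,200 is $5,345; credit = $6,550 − $5,345 = $1,205.
Lost: $1,705 − $1,205 = $500.

$500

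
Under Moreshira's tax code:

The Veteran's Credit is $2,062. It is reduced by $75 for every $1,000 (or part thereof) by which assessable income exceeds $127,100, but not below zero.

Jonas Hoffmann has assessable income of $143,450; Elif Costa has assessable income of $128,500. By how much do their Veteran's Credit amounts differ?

Jonas ($143,450): Veteran's Credit: income exceeds $127,100 by $16,350, which is 17 full-or-partial $1,000 increments; reduction = 17 × $75 = $1,275, leaving $787.
Elif ($128,500): Veteran's Credit: income exceeds $127,100 by $1,400, which is 2 full-or-partial $1,000 increments; reduction = 2 × $75 = $150, leaving $1,912.
Difference: |$787 − $1,912| = $1,125.

$1,125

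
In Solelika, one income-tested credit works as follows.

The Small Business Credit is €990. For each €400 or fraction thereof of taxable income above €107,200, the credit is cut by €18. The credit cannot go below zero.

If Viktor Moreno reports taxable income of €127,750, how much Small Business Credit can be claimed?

€54

Small Business Credit: income exceeds €107,200 by €20,550, which is 52 full-or-partial €400 increments; reduction = 52 × €18 = €936, leaving €54.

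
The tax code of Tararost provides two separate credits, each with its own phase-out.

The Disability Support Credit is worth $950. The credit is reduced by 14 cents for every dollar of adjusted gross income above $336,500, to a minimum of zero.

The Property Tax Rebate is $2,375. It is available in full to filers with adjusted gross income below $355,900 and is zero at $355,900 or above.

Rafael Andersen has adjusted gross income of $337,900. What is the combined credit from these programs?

Disability Support Credit: 14% of the $1,400 excess over $336,500 is $196; credit = $950 − $196 = $754.
Property Tax Rebate: $337,900 is below the $355,900 cutoff, so the full $2,375 applies.
Total: $754 + $2,375 = $3,129.

$3,129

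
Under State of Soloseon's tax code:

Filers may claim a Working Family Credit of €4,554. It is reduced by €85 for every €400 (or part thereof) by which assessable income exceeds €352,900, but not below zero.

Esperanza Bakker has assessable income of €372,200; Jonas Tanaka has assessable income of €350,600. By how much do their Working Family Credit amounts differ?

€4,165

Esperanza (€372,200): Working Family Credit: income exceeds €352,900 by €19,300, which is 49 full-or-partial €400 increments; reduction = 49 × €85 = €4,165, leaving €389.
Jonas (€350,600): Working Family Credit: €350,600 is at or below the €352,900 threshold, so the full €4,554 applies.
Difference: |€389 − €4,554| = €4,165.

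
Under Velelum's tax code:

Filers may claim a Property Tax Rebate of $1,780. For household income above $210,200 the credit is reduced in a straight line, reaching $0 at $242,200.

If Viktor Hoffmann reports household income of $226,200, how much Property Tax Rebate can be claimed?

$890

Property Tax Rebate: $226,200 is $16,000 into a $32,000 phase-out range, leaving 16,000/32,000 of the credit: $1,780 × 16,000/32,000 = $890.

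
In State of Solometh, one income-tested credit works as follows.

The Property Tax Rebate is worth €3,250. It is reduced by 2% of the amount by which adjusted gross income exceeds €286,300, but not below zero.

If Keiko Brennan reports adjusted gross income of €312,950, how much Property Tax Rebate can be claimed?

Property Tax Rebate: 2% of the €26,650 excess over €286,300 is €533; credit = €3,250 − €533 = €2,717.

€2,717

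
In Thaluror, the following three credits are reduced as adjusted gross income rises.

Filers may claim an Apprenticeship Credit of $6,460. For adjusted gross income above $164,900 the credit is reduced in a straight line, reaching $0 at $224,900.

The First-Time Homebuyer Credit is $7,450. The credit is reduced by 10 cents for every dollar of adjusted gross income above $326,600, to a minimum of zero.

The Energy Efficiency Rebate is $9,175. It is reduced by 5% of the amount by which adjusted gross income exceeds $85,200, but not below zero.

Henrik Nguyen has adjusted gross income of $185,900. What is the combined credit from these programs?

$15,789

Apprenticeship Credit: $185,900 is $21,000 into a $60,000 phase-out range, leaving 39,000/60,000 of the credit: $6,460 × 39,000/60,000 = $4,199.
First-Time Homebuyer Credit: $185,900 is at or below the $326,600 threshold, so the full $7,450 applies.
Energy Efficiency Rebate: 5% of the $100,700 excess over $85,200 is $5,035; credit = $9,175 − $5,035 = $4,140.
Total: $4,199 + $7,450 + $4,140 = $15,789.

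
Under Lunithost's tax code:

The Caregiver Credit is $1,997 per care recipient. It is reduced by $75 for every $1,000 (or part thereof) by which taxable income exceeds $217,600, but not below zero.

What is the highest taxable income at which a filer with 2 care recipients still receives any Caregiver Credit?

$270,600

Full credit = 2 × $1,997 = $3,994.
After 53 increments the reduction is 53 × $75 = $3,975, leaving $19; one more increment wipes it out. Increment 53 ends at excess 53 × $1,000 = $53,000, so the highest qualifying income is $217,600 + $53,000 = $270,600.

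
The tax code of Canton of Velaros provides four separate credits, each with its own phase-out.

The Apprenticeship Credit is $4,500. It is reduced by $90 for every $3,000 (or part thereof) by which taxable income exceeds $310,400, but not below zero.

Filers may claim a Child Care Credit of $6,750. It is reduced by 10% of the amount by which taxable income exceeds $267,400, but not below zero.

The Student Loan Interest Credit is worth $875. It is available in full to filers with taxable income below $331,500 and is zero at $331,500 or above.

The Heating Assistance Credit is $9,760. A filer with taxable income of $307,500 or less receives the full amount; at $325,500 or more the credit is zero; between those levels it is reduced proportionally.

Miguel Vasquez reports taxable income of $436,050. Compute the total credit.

Apprenticeship Credit: income exceeds $310,400 by $125,650, which is 42 full-or-partial $3,000 increments; reduction = 42 × $90 = $3,780, leaving $720.
Child Care Credit: 10% of the $168,650 excess over $267,400 is $16,865 ≥ base, so the credit is $0.
Student Loan Interest Credit: $436,050 meets or exceeds the $331,500 cutoff, so the credit is $0.
Heating Assistance Credit: $436,050 is at or above $325,500, so the credit is $0.
Total: $720 + $0 + $0 + $0 = $720.

$720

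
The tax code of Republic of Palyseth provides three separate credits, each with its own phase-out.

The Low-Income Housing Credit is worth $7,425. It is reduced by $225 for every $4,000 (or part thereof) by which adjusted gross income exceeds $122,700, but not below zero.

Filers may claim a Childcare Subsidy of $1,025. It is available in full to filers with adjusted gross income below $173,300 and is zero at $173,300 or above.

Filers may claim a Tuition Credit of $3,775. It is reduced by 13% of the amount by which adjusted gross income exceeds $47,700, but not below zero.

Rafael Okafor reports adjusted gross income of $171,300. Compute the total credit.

$5,525

Low-Income Housing Credit: income exceeds $122,700 by $48,600, which is 13 full-or-partial $4,000 increments; reduction = 13 × $225 = $2,925, leaving $4,500.
Childcare Subsidy: $171,300 is below the $173,300 cutoff, so the full $1,025 applies.
Tuition Credit: 13% of the $123,600 excess over $47,700 is $16,068 ≥ base, so the credit is $0.
Total: $4,500 + $1,025 + $0 = $5,525.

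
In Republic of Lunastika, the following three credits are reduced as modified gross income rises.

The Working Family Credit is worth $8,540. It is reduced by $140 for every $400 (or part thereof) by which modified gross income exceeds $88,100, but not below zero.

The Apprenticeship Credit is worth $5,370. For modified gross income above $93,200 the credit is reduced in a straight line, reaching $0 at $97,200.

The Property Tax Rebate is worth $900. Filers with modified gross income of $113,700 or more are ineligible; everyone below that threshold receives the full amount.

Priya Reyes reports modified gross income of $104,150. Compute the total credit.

$3,700

Working Family Credit: income exceeds $88,100 by $16,050, which is 41 full-or-partial $400 increments; reduction = 41 × $140 = $5,740, leaving $2,800.
Apprenticeship Credit: $104,150 is at or above $97,200, so the credit is $0.
Property Tax Rebate: $104,150 is below the $113,700 cutoff, so the full $900 applies.
Total: $2,800 + $0 + $900 = $3,700.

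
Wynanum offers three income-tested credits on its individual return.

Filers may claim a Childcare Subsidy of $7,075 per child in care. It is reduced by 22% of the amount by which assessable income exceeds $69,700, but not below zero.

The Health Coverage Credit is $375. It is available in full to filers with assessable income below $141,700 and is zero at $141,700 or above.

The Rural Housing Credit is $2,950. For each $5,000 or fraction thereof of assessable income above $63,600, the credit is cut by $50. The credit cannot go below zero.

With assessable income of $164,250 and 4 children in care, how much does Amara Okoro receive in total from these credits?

Childcare Subsidy: base = 4 × $7,075 = $28,300. 22% of the $94,550 excess over $69,700 is $20,801; credit = $28,300 − $20,801 = $7,499.
Health Coverage Credit: $164,250 meets or exceeds the $141,700 cutoff, so the credit is $0.
Rural Housing Credit: income exceeds $63,600 by $100,650, which is 21 full-or-partial $5,000 increments; reduction = 21 × $50 = $1,050, leaving $1,900.
Total: $7,499 + $0 + $1,900 = $9,399.

$9,399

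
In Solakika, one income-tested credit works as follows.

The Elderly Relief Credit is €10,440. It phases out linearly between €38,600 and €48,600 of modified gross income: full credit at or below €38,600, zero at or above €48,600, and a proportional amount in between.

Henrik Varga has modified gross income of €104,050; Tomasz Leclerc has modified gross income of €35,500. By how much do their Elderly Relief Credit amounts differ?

€10,440

Henrik (€104,050): Elderly Relief Credit: €104,050 is at or above €48,600, so the credit is €0.
Tomasz (€35,500): Elderly Relief Credit: €35,500 is at or below the €38,600 threshold, so the full €10,440 applies.
Difference: |€0 − €10,440| = €10,440.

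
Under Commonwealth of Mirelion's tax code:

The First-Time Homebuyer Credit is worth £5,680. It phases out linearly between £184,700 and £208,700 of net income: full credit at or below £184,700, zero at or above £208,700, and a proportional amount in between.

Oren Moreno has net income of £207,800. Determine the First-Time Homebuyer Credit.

£213

First-Time Homebuyer Credit: £207,800 is £23,100 into a £24,000 phase-out range, leaving 900/24,000 of the credit: £5,680 × 900/24,000 = £213.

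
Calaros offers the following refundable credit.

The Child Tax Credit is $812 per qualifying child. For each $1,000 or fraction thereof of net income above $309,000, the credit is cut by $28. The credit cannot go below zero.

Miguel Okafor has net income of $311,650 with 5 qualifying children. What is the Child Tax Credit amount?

Child Tax Credit: base = 5 × $812 = $4,060. income exceeds $309,000 by $2,650, which is 3 full-or-partial $1,000 increments; reduction = 3 × $28 = $84, leaving $3,976.

$3,976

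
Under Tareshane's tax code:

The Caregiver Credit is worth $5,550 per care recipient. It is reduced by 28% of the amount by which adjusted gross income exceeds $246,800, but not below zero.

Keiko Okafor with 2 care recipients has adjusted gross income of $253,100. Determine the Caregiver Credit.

$9,336

Caregiver Credit: base = 2 × $5,550 = $11,100. 28% of the $6,300 excess over $246,800 is $1,764; credit = $11,100 − $1,764 = $9,336.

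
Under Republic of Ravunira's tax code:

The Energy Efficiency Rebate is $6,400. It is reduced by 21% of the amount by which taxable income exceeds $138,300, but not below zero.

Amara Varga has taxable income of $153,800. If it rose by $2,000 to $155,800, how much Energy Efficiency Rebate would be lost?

$420

At $153,800 — 21% of the $15,500 excess over $138,300 is $3,255; credit = $6,400 − $3,255 = $3,145.
At $155,800 — 21% of the $17,500 excess over $138,300 is $3,675; credit = $6,400 − $3,675 = $2,725.
Lost: $3,145 − $2,725 = $420.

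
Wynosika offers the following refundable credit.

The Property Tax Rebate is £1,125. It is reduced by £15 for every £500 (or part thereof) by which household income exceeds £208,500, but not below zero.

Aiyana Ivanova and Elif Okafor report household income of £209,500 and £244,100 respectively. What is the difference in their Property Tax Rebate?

Aiyana (£209,500): Property Tax Rebate: income exceeds £208,500 by £1,000, which is 2 full-or-partial £500 increments; reduction = 2 × £15 = £30, leaving £1,095.
Elif (£244,100): Property Tax Rebate: income exceeds £208,500 by £35,600, which is 72 full-or-partial £500 increments; reduction = 72 × £15 = £1,080, leaving £45.
Difference: |£1,095 − £45| = £1,050.

£1,050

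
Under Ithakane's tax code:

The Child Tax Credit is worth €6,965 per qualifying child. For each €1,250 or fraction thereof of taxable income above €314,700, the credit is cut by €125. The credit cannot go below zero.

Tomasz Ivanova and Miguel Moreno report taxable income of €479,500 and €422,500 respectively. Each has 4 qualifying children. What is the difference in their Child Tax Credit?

€5,625

Tomasz (€479,500): Child Tax Credit: base = 4 × €6,965 = €27,860. income exceeds €314,700 by €164,800, which is 132 full-or-partial €1,250 increments; reduction = 132 × €125 = €16,500, leaving €11,360.
Miguel (€422,500): Child Tax Credit: base = 4 × €6,965 = €27,860. income exceeds €314,700 by €107,800, which is 87 full-or-partial €1,250 increments; reduction = 87 × €125 = €10,875, leaving €16,985.
Difference: |€11,360 − €16,985| = €5,625.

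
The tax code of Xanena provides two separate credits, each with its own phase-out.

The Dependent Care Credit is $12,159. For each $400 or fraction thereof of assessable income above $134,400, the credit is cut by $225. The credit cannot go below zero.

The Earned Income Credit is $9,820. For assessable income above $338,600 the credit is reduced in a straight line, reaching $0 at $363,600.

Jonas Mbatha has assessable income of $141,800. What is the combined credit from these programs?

Dependent Care Credit: income exceeds $134,400 by $7,400, which is 19 full-or-partial $400 increments; reduction = 19 × $225 = $4,275, leaving $7,884.
Earned Income Credit: $141,800 is at or below the $338,600 threshold, so the full $9,820 applies.
Total: $7,884 + $9,820 = $17,704.

$17,704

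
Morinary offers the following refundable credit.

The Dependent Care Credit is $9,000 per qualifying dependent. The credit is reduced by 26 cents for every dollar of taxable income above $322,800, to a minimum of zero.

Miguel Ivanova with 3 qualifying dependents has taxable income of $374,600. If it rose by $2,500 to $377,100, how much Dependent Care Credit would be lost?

$650

At $374,600 — base = 3 × $9,000 = $27,000. 26% of the $51,800 excess over $322,800 is $13,468; credit = $27,000 − $13,468 = $13,532.
At $377,100 — base = 3 × $9,000 = $27,000. 26% of the $54,300 excess over $322,800 is $14,118; credit = $27,000 − $14,118 = $12,882.
Lost: $13,532 − $12,882 = $650.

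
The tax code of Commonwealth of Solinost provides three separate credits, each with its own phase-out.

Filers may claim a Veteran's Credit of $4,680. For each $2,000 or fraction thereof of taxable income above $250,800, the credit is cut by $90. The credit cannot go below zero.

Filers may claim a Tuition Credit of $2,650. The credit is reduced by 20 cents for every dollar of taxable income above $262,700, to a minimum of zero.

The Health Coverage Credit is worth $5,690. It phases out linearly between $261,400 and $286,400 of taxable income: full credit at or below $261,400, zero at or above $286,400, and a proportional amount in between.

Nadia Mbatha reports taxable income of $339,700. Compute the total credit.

Veteran's Credit: income exceeds $250,800 by $88,900, which is 45 full-or-partial $2,000 increments; reduction = 45 × $90 = $4,050, leaving $630.
Tuition Credit: 20% of the $77,000 excess over $262,700 is $15,400 ≥ base, so the credit is $0.
Health Coverage Credit: $339,700 is at or above $286,400, so the credit is $0.
Total: $630 + $0 + $0 = $630.

$630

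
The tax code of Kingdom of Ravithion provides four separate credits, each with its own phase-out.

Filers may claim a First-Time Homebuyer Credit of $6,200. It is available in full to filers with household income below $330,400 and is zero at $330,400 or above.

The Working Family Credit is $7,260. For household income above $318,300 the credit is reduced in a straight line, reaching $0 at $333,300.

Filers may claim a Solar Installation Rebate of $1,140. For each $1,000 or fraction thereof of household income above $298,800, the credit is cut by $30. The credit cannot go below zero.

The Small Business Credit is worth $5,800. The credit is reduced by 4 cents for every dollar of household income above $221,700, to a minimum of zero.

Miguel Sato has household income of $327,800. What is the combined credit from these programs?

First-Time Homebuyer Credit: $327,800 is below the $330,400 cutoff, so the full $6,200 applies.
Working Family Credit: $327,800 is $9,500 into a $15,000 phase-out range, leaving 5,500/15,000 of the credit: $7,260 × 5,500/15,000 = $2,662.
Solar Installation Rebate: income exceeds $298,800 by $29,000, which is 29 full-or-partial $1,000 increments; reduction = 29 × $30 = $870, leaving $270.
Small Business Credit: 4% of the $106,100 excess over $221,700 is $4,244; credit = $5,800 − $4,244 = $1,556.
Total: $6,200 + $2,662 + $270 + $1,556 = $10,688.

$10,688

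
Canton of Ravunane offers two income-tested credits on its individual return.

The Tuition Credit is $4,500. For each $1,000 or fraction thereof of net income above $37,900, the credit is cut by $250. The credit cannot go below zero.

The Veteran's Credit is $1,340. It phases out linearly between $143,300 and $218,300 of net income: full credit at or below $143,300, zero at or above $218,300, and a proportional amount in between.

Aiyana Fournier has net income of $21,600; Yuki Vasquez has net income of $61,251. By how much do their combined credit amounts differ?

$4,500

Aiyana ($21,600): Tuition Credit: $21,600 is at or below the $37,900 threshold, so the full $4,500 applies. Veteran's Credit: $21,600 is at or below the $143,300 threshold, so the full $1,340 applies. total $4,500 + $1,340 = $5,840
Yuki ($61,251): Tuition Credit: income exceeds $37,900 by $23,351 → 24 increments × $250 = $6,000 ≥ base, so the credit is $0. Veteran's Credit: $61,251 is at or below the $143,300 threshold, so the full $1,340 applies. total $0 + $1,340 = $1,340
Difference: |$5,840 − $1,340| = $4,500.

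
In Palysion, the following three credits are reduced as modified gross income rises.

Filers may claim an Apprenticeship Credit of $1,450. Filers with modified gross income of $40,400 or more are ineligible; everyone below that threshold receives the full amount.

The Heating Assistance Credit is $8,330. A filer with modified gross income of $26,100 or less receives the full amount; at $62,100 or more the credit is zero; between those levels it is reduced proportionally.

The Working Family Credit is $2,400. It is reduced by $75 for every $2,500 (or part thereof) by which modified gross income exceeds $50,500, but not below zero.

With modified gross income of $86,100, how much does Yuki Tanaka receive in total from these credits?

Apprenticeship Credit: $86,100 meets or exceeds the $40,400 cutoff, so the credit is $0.
Heating Assistance Credit: $86,100 is at or above $62,100, so the credit is $0.
Working Family Credit: income exceeds $50,500 by $35,600, which is 15 full-or-partial $2,500 increments; reduction = 15 × $75 = $1,125, leaving $1,275.
Total: $0 + $0 + $1,275 = $1,275.

$1,275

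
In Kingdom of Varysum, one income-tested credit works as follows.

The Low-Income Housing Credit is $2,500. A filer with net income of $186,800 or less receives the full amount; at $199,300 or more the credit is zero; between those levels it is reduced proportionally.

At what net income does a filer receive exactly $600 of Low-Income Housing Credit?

$196,300

$600 is 600/2,500 of the full $2,500, so 1,900/2,500 of the $12,500 range has been used: income = $186,800 + $12,500 × 1,900/2,500 = $196,300.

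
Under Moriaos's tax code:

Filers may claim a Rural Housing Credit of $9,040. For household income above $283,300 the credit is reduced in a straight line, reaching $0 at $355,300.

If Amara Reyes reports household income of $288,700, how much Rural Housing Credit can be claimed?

Rural Housing Credit: $288,700 is $5,400 into a $72,000 phase-out range, leaving 66,600/72,000 of the credit: $9,040 × 66,600/72,000 = $8,362.

$8,362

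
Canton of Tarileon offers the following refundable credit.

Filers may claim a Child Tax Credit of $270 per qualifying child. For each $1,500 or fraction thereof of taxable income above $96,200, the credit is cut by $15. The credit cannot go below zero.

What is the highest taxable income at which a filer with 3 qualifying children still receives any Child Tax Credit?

$175,700

Full credit = 3 × $270 = $810.
After 53 increments the reduction is 53 × $15 = $795, leaving $15; one more increment wipes it out. Increment 53 ends at excess 53 × $1,500 = $79,500, so the highest qualifying income is $96,200 + $79,500 = $175,700.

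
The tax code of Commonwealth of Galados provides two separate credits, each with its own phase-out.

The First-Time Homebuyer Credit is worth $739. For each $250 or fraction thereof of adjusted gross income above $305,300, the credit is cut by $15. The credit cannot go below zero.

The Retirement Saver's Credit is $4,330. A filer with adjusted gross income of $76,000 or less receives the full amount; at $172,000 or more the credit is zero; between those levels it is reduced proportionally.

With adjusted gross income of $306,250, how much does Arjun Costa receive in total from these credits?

$679

First-Time Homebuyer Credit: income exceeds $305,300 by $950, which is 4 full-or-partial $250 increments; reduction = 4 × $15 = $60, leaving $679.
Retirement Saver's Credit: $306,250 is at or above $172,000, so the credit is $0.
Total: $679 + $0 = $679.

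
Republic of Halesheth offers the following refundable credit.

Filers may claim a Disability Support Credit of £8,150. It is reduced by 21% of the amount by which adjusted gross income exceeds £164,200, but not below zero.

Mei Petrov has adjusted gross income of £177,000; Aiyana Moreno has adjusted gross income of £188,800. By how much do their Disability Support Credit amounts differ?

£2,478

Mei (£177,000): Disability Support Credit: 21% of the £12,800 excess over £164,200 is £2,688; credit = £8,150 − £2,688 = £5,462.
Aiyana (£188,800): Disability Support Credit: 21% of the £24,600 excess over £164,200 is £5,166; credit = £8,150 − £5,166 = £2,984.
Difference: |£5,462 − £2,984| = £2,478.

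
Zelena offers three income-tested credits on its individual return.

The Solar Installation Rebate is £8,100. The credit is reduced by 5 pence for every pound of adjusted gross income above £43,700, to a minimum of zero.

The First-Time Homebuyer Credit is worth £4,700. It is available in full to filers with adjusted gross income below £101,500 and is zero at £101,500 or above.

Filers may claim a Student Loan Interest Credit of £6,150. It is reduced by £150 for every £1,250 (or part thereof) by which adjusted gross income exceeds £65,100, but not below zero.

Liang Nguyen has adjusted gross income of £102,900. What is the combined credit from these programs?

Solar Installation Rebate: 5% of the £59,200 excess over £43,700 is £2,960; credit = £8,100 − £2,960 = £5,140.
First-Time Homebuyer Credit: £102,900 meets or exceeds the £101,500 cutoff, so the credit is £0.
Student Loan Interest Credit: income exceeds £65,100 by £37,800, which is 31 full-or-partial £1,250 increments; reduction = 31 × £150 = £4,650, leaving £1,500.
Total: £5,140 + £0 + £1,500 = £6,640.

£6,640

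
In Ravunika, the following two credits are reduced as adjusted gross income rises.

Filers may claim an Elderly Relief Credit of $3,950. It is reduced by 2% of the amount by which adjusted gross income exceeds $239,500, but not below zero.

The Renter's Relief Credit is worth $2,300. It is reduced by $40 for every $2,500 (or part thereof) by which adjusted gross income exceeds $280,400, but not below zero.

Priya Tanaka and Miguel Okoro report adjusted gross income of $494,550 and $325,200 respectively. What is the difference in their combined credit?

Priya ($494,550): Elderly Relief Credit: 2% of the $255,050 excess over $239,500 is $5,101 ≥ base, so the credit is $0. Renter's Relief Credit: income exceeds $280,400 by $214,150 → 86 increments × $40 = $3,440 ≥ base, so the credit is $0. total $0 + $0 = $0
Miguel ($325,200): Elderly Relief Credit: 2% of the $85,700 excess over $239,500 is $1,714; credit = $3,950 − $1,714 = $2,236. Renter's Relief Credit: income exceeds $280,400 by $44,800, which is 18 full-or-partial $2,500 increments; reduction = 18 × $40 = $720, leaving $1,580. total $2,236 + $1,580 = $3,816
Difference: |$0 − $3,816| = $3,816.

$3,816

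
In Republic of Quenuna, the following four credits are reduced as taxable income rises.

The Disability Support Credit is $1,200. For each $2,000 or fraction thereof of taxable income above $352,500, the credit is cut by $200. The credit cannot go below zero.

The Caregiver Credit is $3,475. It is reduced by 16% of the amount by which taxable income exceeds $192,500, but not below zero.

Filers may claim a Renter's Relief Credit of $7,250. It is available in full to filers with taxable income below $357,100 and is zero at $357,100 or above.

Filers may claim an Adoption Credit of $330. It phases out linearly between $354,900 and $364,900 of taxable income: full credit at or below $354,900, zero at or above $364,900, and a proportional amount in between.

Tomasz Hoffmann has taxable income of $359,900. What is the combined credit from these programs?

Disability Support Credit: income exceeds $352,500 by $7,400, which is 4 full-or-partial $2,000 increments; reduction = 4 × $200 = $800, leaving $400.
Caregiver Credit: 16% of the $167,400 excess over $192,500 is $26,784 ≥ base, so the credit is $0.
Renter's Relief Credit: $359,900 meets or exceeds the $357,100 cutoff, so the credit is $0.
Adoption Credit: $359,900 is $5,000 into a $10,000 phase-out range, leaving 5,000/10,000 of the credit: $330 × 5,000/10,000 = $165.
Total: $400 + $0 + $0 + $165 = $565.

$565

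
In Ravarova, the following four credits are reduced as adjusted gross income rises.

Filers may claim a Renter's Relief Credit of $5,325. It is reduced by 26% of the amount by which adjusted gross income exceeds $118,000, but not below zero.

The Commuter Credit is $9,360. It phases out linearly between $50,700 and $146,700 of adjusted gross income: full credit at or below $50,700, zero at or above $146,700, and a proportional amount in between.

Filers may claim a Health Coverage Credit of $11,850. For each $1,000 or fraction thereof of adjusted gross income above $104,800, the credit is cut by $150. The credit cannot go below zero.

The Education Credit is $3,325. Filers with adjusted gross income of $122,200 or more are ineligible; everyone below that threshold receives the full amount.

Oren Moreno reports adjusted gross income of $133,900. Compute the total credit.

$9,789

Renter's Relief Credit: 26% of the $15,900 excess over $118,000 is $4,134; credit = $5,325 − $4,134 = $1,191.
Commuter Credit: $133,900 is $83,200 into a $96,000 phase-out range, leaving 12,800/96,000 of the credit: $9,360 × 12,800/96,000 = $1,248.
Health Coverage Credit: income exceeds $104,800 by $29,100, which is 30 full-or-partial $1,000 increments; reduction = 30 × $150 = $4,500, leaving $7,350.
Education Credit: $133,900 meets or exceeds the $122,200 cutoff, so the credit is $0.
Total: $1,191 + $1,248 + $7,350 + $0 = $9,789.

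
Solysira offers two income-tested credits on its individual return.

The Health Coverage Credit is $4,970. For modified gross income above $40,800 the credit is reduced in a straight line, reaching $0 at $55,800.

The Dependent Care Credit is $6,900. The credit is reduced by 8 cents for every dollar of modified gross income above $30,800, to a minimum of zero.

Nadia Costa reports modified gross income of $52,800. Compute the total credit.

Health Coverage Credit: $52,800 is $12,000 into a $15,000 phase-out range, leaving 3,000/15,000 of the credit: $4,970 × 3,000/15,000 = $994.
Dependent Care Credit: 8% of the $22,000 excess over $30,800 is $1,760; credit = $6,900 − $1,760 = $5,140.
Total: $994 + $5,140 = $6,134.

$6,134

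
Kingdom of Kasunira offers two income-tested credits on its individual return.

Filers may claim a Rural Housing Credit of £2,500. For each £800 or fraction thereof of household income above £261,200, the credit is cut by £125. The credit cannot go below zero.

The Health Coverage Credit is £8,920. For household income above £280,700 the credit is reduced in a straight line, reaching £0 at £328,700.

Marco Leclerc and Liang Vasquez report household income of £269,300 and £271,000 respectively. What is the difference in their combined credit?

Marco (£269,300): Rural Housing Credit: income exceeds £261,200 by £8,100, which is 11 full-or-partial £800 increments; reduction = 11 × £125 = £1,375, leaving £1,125. Health Coverage Credit: £269,300 is at or below the £280,700 threshold, so the full £8,920 applies. total £1,125 + £8,920 = £10,045
Liang (£271,000): Rural Housing Credit: income exceeds £261,200 by £9,800, which is 13 full-or-partial £800 increments; reduction = 13 × £125 = £1,625, leaving £875. Health Coverage Credit: £271,000 is at or below the £280,700 threshold, so the full £8,920 applies. total £875 + £8,920 = £9,795
Difference: |£10,045 − £9,795| = £250.

£250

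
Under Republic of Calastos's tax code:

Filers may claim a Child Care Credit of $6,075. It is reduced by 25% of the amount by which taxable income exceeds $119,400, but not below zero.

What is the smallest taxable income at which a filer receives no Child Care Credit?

The credit falls by 25% of each dollar above $119,400, so it reaches zero when the excess is $6,075 / 25% = $24,300: income = $119,400 + $24,300 = $143,700.

$143,700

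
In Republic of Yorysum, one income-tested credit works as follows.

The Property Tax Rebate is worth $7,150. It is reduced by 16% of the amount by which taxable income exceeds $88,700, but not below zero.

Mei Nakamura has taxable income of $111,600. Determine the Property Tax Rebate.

$3,486

Property Tax Rebate: 16% of the $22,900 excess over $88,700 is $3,664; credit = $7,150 − $3,664 = $3,486.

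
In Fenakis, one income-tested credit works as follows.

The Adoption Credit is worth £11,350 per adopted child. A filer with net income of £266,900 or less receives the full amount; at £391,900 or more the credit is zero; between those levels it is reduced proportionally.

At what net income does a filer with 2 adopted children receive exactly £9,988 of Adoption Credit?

£336,900

Full credit = 2 × £11,350 = £22,700.
£9,988 is 9,988/22,700 of the full £22,700, so 12,712/22,700 of the £125,000 range has been used: income = £266,900 + £125,000 × 12,712/22,700 = £336,900.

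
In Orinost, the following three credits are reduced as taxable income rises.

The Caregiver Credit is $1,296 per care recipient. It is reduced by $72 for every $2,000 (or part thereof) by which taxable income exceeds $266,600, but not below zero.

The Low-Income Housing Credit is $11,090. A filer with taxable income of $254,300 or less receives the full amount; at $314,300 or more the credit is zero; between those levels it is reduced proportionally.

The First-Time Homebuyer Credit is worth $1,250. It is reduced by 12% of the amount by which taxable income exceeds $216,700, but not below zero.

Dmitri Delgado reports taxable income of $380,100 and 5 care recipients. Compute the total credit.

Caregiver Credit: base = 5 × $1,296 = $6,480. income exceeds $266,600 by $113,500, which is 57 full-or-partial $2,000 increments; reduction = 57 × $72 = $4,104, leaving $2,376.
Low-Income Housing Credit: $380,100 is at or above $314,300, so the credit is $0.
First-Time Homebuyer Credit: 12% of the $163,400 excess over $216,700 is $19,608 ≥ base, so the credit is $0.
Total: $2,376 + $0 + $0 = $2,376.

$2,376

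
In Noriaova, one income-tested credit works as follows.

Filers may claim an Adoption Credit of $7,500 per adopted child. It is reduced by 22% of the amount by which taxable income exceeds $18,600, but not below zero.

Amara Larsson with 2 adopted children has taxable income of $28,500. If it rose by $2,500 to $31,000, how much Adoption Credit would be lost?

$550

At $28,500 — base = 2 × $7,500 = $15,000. 22% of the $9,900 excess over $18,600 is $2,178; credit = $15,000 − $2,178 = $12,822.
At $31,000 — base = 2 × $7,500 = $15,000. 22% of the $12,400 excess over $18,600 is $2,728; credit = $15,000 − $2,728 = $12,272.
Lost: $12,822 − $12,272 = $550.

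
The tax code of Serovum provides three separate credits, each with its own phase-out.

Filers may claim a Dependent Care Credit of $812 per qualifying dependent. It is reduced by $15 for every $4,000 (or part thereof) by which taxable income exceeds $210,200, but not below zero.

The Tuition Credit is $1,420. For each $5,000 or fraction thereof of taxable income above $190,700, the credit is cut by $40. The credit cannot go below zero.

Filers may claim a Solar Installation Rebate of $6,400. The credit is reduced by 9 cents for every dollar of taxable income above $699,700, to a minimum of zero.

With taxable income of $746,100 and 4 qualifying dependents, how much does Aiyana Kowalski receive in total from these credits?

$3,462

Dependent Care Credit: base = 4 × $812 = $3,248. income exceeds $210,200 by $535,900, which is 134 full-or-partial $4,000 increments; reduction = 134 × $15 = $2,010, leaving $1,238.
Tuition Credit: income exceeds $190,700 by $555,400 → 112 increments × $40 = $4,480 ≥ base, so the credit is $0.
Solar Installation Rebate: 9% of the $46,400 excess over $699,700 is $4,176; credit = $6,400 − $4,176 = $2,224.
Total: $1,238 + $0 + $2,224 = $3,462.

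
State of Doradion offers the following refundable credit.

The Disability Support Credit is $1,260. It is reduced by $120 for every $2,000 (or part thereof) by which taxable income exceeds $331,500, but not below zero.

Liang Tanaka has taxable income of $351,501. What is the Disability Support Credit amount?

Disability Support Credit: income exceeds $331,500 by $20,001 → 11 increments × $120 = $1,320 ≥ base, so the credit is $0.

$0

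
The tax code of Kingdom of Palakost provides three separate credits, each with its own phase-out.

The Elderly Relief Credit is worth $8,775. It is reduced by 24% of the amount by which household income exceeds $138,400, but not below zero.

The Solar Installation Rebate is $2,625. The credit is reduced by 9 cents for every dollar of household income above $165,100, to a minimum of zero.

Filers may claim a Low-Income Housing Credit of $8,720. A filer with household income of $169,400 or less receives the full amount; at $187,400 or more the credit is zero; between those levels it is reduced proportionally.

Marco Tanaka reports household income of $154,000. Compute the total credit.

$16,376

Elderly Relief Credit: 24% of the $15,600 excess over $138,400 is $3,744; credit = $8,775 − $3,744 = $5,031.
Solar Installation Rebate: $154,000 is at or below the $165,100 threshold, so the full $2,625 applies.
Low-Income Housing Credit: $154,000 is at or below the $169,400 threshold, so the full $8,720 applies.
Total: $5,031 + $2,625 + $8,720 = $16,376.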